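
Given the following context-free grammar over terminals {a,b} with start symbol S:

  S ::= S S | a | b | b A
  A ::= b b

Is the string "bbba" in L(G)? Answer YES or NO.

CNF form of G:
  S -> S S | T0 A | a | b
  A -> T0 T0
  T0 -> b

CYK table (by increasing span):
  cell(0,0) b: {S,T0}  orig:{S}
  cell(1,1) b: {S,T0}  orig:{S}
  cell(2,2) b: {S,T0}  orig:{S}
  cell(3,3) a: {S}
  cell(0,1) bb: {A,S}
  cell(1,2) bb: {A,S}
  cell(2,3) ba: {S}
  cell(0,2) bbb: {S}
  cell(1,3) bba: {S}
  cell(0,3) bbba: {S}

S ∈ T[0,3] ⇒ YES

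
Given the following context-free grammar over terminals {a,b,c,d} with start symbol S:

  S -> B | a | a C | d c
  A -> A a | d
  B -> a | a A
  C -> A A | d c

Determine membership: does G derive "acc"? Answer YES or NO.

Convert to CNF:
  S -> T0 A | T0 C | T1 T2 | a
  A -> A T0 | d
  B -> T0 A | a
  C -> A A | T1 T2
  T0 -> a
  T1 -> d
  T2 -> c

Fill CYK table bottom-up:
  T[0,0] 'a' = {B,S,T0}  orig:{B,S}
  T[1,1] 'c' = {T2}  orig:{}
  T[2,2] 'c' = {T2}  orig:{}
  T[0,1] 'ac' = ∅
  T[1,2] 'cc' = ∅
  T[0,2] 'acc' = ∅

S ∉ T[0,2] ⇒ NO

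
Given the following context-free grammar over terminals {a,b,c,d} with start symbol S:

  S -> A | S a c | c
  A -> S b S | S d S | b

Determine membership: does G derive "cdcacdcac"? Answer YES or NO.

Convert to CNF:
  S -> S X6 | S X7 | S X8 | b | c
  A -> S X4 | S X5 | b
  T0 -> b
  T1 -> d
  T2 -> a
  T3 -> c
  X4 -> T0 S
  X5 -> T1 S
  X6 -> T2 T3
  X7 -> T0 S
  X8 -> T1 S

Fill CYK table bottom-up:
  cell(0,0) c: {S,T3}  orig:{S}
  cell(1,1) d: {T1}  orig:{}
  cell(2,2) c: {S,T3}  orig:{S}
  cell(3,3) a: {T2}  orig:{}
  cell(4,4) c: {S,T3}  orig:{S}
  cell(5,5) d: {T1}  orig:{}
  cell(6,6) c: {S,T3}  orig:{S}
  cell(7,7) a: {T2}  orig:{}
  cell(8,8) c: {S,T3}  orig:{S}
  cell(0,1) cd: ∅
  cell(1,2) dc: {X5,X8}  orig:{}
  cell(2,3) ca: ∅
  cell(3,4) ac: {X6}  orig:{}
  cell(4,5) cd: ∅
  cell(5,6) dc: {X5,X8}  orig:{}
  cell(6,7) ca: ∅
  cell(7,8) ac: {X6}  orig:{}
  cell(0,2) cdc: {A,S}
  cell(1,3) dca: ∅
  cell(2,4) cac: {S}
  cell(3,5) acd: ∅
  cell(4,6) cdc: {A,S}
  cell(5,7) dca: ∅
  cell(6,8) cac: {S}
  cell(0,3) cdca: ∅
  cell(1,4) dcac: {X5,X8}  orig:{}
  cell(2,5) cacd: ∅
  cell(3,6) acdc: ∅
  cell(4,7) cdca: ∅
  cell(5,8) dcac: {X5,X8}  orig:{}
  cell(0,4) cdcac: {A,S}
  cell(1,5) dcacd: ∅
  cell(2,6) cacdc: {A,S}
  cell(3,7) acdca: ∅
  cell(4,8) cdcac: {A,S}
  cell(0,5) cdcacd: ∅
  cell(1,6) dcacdc: {X5,X8}  orig:{}
  cell(2,7) cacdca: ∅
  cell(3,8) acdcac: ∅
  cell(0,6) cdcacdc: {A,S}
  cell(1,7) dcacdca: ∅
  cell(2,8) cacdcac: {A,S}
  cell(0,7) cdcacdca: ∅
  cell(1,8) dcacdcac: {X5,X8}  orig:{}
  cell(0,8) cdcacdcac: {A,S}

S ∈ T[0,8] ⇒ YES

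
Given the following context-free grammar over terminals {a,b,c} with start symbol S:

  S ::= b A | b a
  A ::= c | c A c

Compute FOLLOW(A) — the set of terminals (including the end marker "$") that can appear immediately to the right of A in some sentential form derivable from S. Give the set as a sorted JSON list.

FIRST sets, iterate to fixpoint:
pass 1:
  A via A→c: +{c}
  S via S→b A: +{b}
  FIRST[S]={b}  FIRST[A]={c}
pass 2: done
  FIRST[S]={b}  FIRST[A]={c}

Compute FOLLOW by fixpoint:
seed FOLLOW(S) with $
pass 1:
  A→c A c: FOLLOW(A) ⊇ FIRST(c) = {c}; new: +{c}
  S→b A: FOLLOW(A) ⊇ FOLLOW(S) ⊇ {$}; new: +{$}
  FOLLOW[S]={$}  FOLLOW[A]={$,c}
pass 2: (stable)
  FOLLOW[S]={$}  FOLLOW[A]={$,c}

FOLLOW(A) = ["$", "c"]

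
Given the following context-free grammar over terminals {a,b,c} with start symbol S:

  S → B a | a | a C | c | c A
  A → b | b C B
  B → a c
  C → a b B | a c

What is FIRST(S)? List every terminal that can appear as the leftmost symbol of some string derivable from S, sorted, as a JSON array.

FIRST iteration:
pass 1:
  A via A→b: +{b}
  B via B→a c: +{a}
  C via C→a b B: +{a}
  S via S→B a: +{a}
  S via S→c: +{c}
  S: {a,c}  A: {b}  B: {a}  C: {a}
pass 2: — fixpoint
  S: {a,c}  A: {b}  B: {a}  C: {a}

FIRST(S) = ["a", "c"]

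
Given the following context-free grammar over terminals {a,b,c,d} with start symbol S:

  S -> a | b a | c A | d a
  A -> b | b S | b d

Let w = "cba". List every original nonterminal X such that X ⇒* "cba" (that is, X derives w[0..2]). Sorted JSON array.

Convert to CNF:
  S -> T0 T2 | T1 T2 | T3 A | a
  A -> T0 S | T0 T1 | b
  T0 -> b
  T1 -> d
  T2 -> a
  T3 -> c

CYK table (by increasing span) (cells [i..j] with 0 ≤ i ≤ j ≤ 2 only):
  T[0,0] 'c' = {T3}  orig:{}
  T[1,1] 'b' = {A,T0}  orig:{A}
  T[2,2] 'a' = {S,T2}  orig:{S}
  T[0,1] 'cb' = {S}
  T[1,2] 'ba' = {A,S}
  T[0,2] 'cba' = {S}

Original NTs in T[0,2] deriving "cba": ["S"]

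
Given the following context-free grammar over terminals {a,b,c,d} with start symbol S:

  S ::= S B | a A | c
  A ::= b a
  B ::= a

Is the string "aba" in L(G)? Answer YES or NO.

CNF form of G:
  S -> S B | T1 A | c
  A -> T0 T1
  B -> a
  T0 -> b
  T1 -> a

Fill CYK table bottom-up:
  T[0,0] 'a' = {B,T1}  orig:{B}
  T[1,1] 'b' = {T0}  orig:{}
  T[2,2] 'a' = {B,T1}  orig:{B}
  T[0,1] 'ab' = ∅
  T[1,2] 'ba' = {A}
  T[0,2] 'aba' = {S}

S ∈ T[0,2] ⇒ YES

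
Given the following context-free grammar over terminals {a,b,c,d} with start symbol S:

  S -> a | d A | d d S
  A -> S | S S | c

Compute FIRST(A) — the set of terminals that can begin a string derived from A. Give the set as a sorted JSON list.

FIRST sets, iterate to fixpoint:
iter 1:
  A via A→c: +{c}
  S via S→a: +{a}
  S via S→d A: +{d}
  FIRST[S]={a,d}  FIRST[A]={c}
iter 2:
  A via A→S: +{a,d}
  FIRST[S]={a,d}  FIRST[A]={a,c,d}
iter 3: done
  FIRST[S]={a,d}  FIRST[A]={a,c,d}

FIRST(A) = ["a", "c", "d"]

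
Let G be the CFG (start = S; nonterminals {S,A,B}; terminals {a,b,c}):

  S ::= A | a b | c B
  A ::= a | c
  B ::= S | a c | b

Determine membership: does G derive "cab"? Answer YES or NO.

Convert to CNF:
  S -> T0 T1 | T2 B | a | c
  A -> a | c
  B -> T0 T1 | T0 T2 | T2 B | a | b | c
  T0 -> a
  T1 -> b
  T2 -> c

CYK fill:
  [0..0]={A,B,S,T2}  "c"  orig:{A,B,S}
  [1..1]={A,B,S,T0}  "a"  orig:{A,B,S}
  [2..2]={B,T1}  "b"  orig:{B}
  [0..1]={B,S}  "ca"
  [1..2]={B,S}  "ab"
  [0..2]={B,S}  "cab"

S ∈ T[0,2] ⇒ YES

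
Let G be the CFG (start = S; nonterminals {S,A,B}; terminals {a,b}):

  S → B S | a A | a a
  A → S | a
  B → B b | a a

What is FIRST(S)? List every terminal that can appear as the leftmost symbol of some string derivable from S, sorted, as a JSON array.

FIRST sets, iterate to fixpoint:
[1]
  A via A→a: +{a}
  B via B→a a: +{a}
  S via S→B S: +{a}
  S: {a}  A: {a}  B: {a}
[2] — fixpoint
  S: {a}  A: {a}  B: {a}

FIRST(S) = ["a"]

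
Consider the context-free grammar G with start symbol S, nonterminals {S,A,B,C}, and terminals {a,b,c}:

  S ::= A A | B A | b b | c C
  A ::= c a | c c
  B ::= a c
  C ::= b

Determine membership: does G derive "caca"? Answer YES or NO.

CNF form of G:
  S -> A A | B A | T0 C | T2 T2
  A -> T0 T0 | T0 T1
  B -> T1 T0
  C -> b
  T0 -> c
  T1 -> a
  T2 -> b

CYK table (by increasing span):
  cell(0,0) c: {T0}  orig:{}
  cell(1,1) a: {T1}  orig:{}
  cell(2,2) c: {T0}  orig:{}
  cell(3,3) a: {T1}  orig:{}
  cell(0,1) ca: {A}
  cell(1,2) ac: {B}
  cell(2,3) ca: {A}
  cell(0,2) cac: ∅
  cell(1,3) aca: ∅
  cell(0,3) caca: {S}

S ∈ T[0,3] ⇒ YES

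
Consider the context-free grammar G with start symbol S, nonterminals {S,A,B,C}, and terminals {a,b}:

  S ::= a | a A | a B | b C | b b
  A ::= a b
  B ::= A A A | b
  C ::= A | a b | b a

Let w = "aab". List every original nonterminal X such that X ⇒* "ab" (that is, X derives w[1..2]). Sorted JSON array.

Convert to CNF:
  S -> T0 A | T0 B | T1 C | T1 T1 | a
  A -> T0 T1
  B -> A X2 | b
  C -> T0 T1 | T1 T0
  T0 -> a
  T1 -> b
  X2 -> A A

Fill CYK table bottom-up, restricted to cells inside w[1..2]:
  [1..1]={S,T0}  "a"  orig:{S}
  [2..2]={B,T1}  "b"  orig:{B}
  [1..2]={A,C,S}  "ab"

Original NTs in T[1,2] deriving "ab": ["A", "C", "S"]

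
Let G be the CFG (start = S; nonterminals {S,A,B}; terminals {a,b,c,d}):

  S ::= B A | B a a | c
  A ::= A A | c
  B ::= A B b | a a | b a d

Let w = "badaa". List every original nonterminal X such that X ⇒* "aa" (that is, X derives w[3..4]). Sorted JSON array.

Convert to CNF:
  S -> B A | B X5 | c
  A -> A A | c
  B -> A X3 | T0 X4 | T1 T1
  T0 -> b
  T1 -> a
  T2 -> d
  X3 -> B T0
  X4 -> T1 T2
  X5 -> T1 T1

CYK table (by increasing span), restricted to cells inside w[3..4]:
  [3..3]={T1}  "a"  orig:{}
  [4..4]={T1}  "a"  orig:{}
  [3..4]={B,X5}  "aa"  orig:{B}

Original NTs in T[3,4] deriving "aa": ["B"]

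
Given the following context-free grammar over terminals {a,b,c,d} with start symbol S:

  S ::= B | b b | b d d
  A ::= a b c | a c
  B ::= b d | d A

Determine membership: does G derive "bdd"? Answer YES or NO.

Convert to CNF:
  S -> T1 T1 | T1 T3 | T1 X5 | T3 A
  A -> T0 T2 | T0 X4
  B -> T1 T3 | T3 A
  T0 -> a
  T1 -> b
  T2 -> c
  T3 -> d
  X4 -> T1 T2
  X5 -> T3 T3

CYK fill:
  [0..0]={T1}  "b"  orig:{}
  [1..1]={T3}  "d"  orig:{}
  [2..2]={T3}  "d"  orig:{}
  [0..1]={B,S}  "bd"
  [1..2]={X5}  "dd"  orig:{}
  [0..2]={S}  "bdd"

S ∈ T[0,2] ⇒ YES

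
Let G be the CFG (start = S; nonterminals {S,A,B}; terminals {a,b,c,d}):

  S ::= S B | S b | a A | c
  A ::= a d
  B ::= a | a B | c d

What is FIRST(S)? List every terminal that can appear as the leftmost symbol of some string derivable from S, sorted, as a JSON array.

FIRST iteration:
pass 1:
  A via A→a d: +{a}
  B via B→a: +{a}
  B via B→c d: +{c}
  S via S→a A: +{a}
  S via S→c: +{c}
  FIRST[S]={a,c}  FIRST[A]={a}  FIRST[B]={a,c}
pass 2: — fixpoint
  FIRST[S]={a,c}  FIRST[A]={a}  FIRST[B]={a,c}

FIRST(S) = ["a", "c"]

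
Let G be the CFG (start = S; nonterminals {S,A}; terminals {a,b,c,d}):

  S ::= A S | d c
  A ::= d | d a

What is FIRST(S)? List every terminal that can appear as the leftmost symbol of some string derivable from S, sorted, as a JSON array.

FIRST sets, iterate to fixpoint:
pass 1:
  A via A→d: +{d}
  S via S→A S: +{d}
  FIRST(S)={d}  FIRST(A)={d}
pass 2: (stable)
  FIRST(S)={d}  FIRST(A)={d}

FIRST(S) = ["d"]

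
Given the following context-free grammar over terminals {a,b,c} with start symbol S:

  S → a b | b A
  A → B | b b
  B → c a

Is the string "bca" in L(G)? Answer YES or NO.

Convert to CNF:
  S -> T0 A | T2 T0
  A -> T0 T0 | T1 T2
  B -> T1 T2
  T0 -> b
  T1 -> c
  T2 -> a

CYK fill:
  [0..0]={T0}  "b"  orig:{}
  [1..1]={T1}  "c"  orig:{}
  [2..2]={T2}  "a"  orig:{}
  [0..1]=∅  "bc"
  [1..2]={A,B}  "ca"
  [0..2]={S}  "bca"

S ∈ T[0,2] ⇒ YES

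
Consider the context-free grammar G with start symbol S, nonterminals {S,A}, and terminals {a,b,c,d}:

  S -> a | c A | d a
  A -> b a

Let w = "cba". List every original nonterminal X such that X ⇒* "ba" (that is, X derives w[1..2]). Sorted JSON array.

CNF form of G:
  S -> T2 A | T3 T1 | a
  A -> T0 T1
  T0 -> b
  T1 -> a
  T2 -> c
  T3 -> d

Fill CYK table bottom-up (cells [i..j] with 1 ≤ i ≤ j ≤ 2 only):
  [1..1]={T0}  "b"  orig:{}
  [2..2]={S,T1}  "a"  orig:{S}
  [1..2]={A}  "ba"

Original NTs in T[1,2] deriving "ba": ["A"]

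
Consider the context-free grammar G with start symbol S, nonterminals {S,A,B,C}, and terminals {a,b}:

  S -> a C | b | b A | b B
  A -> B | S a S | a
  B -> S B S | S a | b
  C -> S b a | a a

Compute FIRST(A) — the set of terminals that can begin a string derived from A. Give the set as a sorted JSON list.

Compute FIRST by fixpoint:
round 1:
  A via A→a: +{a}
  B via B→b: +{b}
  C via C→a a: +{a}
  S via S→a C: +{a}
  S via S→b: +{b}
  FIRST(S)={a,b}  FIRST(A)={a}  FIRST(B)={b}  FIRST(C)={a}
round 2:
  A via A→B: +{b}
  B via B→S B S: +{a}
  C via C→S b a: +{b}
  FIRST(S)={a,b}  FIRST(A)={a,b}  FIRST(B)={a,b}  FIRST(C)={a,b}
round 3: (stable)
  FIRST(S)={a,b}  FIRST(A)={a,b}  FIRST(B)={a,b}  FIRST(C)={a,b}

FIRST(A) = ["a", "b"]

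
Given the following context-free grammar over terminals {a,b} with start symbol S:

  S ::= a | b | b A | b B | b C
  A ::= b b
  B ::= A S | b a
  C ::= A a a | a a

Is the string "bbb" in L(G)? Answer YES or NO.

CNF form of G:
  S -> T0 A | T0 B | T0 C | a | b
  A -> T0 T0
  B -> A S | T0 T1
  C -> A X2 | T1 T1
  T0 -> b
  T1 -> a
  X2 -> T1 T1

CYK table (by increasing span):
  [0..0]={S,T0}  "b"  orig:{S}
  [1..1]={S,T0}  "b"  orig:{S}
  [2..2]={S,T0}  "b"  orig:{S}
  [0..1]={A}  "bb"
  [1..2]={A}  "bb"
  [0..2]={B,S}  "bbb"

S ∈ T[0,2] ⇒ YES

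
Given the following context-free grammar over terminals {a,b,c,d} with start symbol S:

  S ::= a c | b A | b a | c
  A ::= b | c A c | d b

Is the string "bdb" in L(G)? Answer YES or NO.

Convert to CNF:
  S -> T2 A | T2 T3 | T3 T0 | c
  A -> T0 X4 | T1 T2 | b
  T0 -> c
  T1 -> d
  T2 -> b
  T3 -> a
  X4 -> A T0

CYK table (by increasing span):
  [0..0]={A,T2}  "b"  orig:{A}
  [1..1]={T1}  "d"  orig:{}
  [2..2]={A,T2}  "b"  orig:{A}
  [0..1]=∅  "bd"
  [1..2]={A}  "db"
  [0..2]={S}  "bdb"

S ∈ T[0,2] ⇒ YES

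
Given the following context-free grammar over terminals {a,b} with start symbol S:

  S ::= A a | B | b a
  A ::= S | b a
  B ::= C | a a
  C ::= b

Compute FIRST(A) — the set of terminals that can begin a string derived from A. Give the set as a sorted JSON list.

FIRST sets, iterate to fixpoint:
[1]
  A via A→b a: +{b}
  B via B→a a: +{a}
  C via C→b: +{b}
  S via S→A a: +{b}
  S via S→B: +{a}
  FIRST(S)={a,b}  FIRST(A)={b}  FIRST(B)={a}  FIRST(C)={b}
[2]
  A via A→S: +{a}
  B via B→C: +{b}
  FIRST(S)={a,b}  FIRST(A)={a,b}  FIRST(B)={a,b}  FIRST(C)={b}
[3] (no change)
  FIRST(S)={a,b}  FIRST(A)={a,b}  FIRST(B)={a,b}  FIRST(C)={b}

FIRST(A) = ["a", "b"]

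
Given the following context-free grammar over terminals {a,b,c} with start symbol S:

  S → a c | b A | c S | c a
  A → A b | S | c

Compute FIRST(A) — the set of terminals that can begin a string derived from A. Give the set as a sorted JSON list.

FIRST iteration:
[1]
  A via A→c: +{c}
  S via S→a c: +{a}
  S via S→b A: +{b}
  S via S→c S: +{c}
  S: {a,b,c}  A: {c}
[2]
  A via A→S: +{a,b}
  S: {a,b,c}  A: {a,b,c}
[3] done
  S: {a,b,c}  A: {a,b,c}

FIRST(A) = ["a", "b", "c"]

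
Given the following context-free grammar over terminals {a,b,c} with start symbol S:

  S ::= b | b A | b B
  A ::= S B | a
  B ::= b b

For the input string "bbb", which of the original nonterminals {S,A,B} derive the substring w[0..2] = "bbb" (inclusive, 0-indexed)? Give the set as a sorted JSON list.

Convert to CNF:
  S -> T0 A | T0 B | b
  A -> S B | a
  B -> T0 T0
  T0 -> b

CYK table (by increasing span) — only the sub-triangle for w[0..2]:
  [0..0]={S,T0}  "b"  orig:{S}
  [1..1]={S,T0}  "b"  orig:{S}
  [2..2]={S,T0}  "b"  orig:{S}
  [0..1]={B}  "bb"
  [1..2]={B}  "bb"
  [0..2]={A,S}  "bbb"

Original NTs in T[0,2] deriving "bbb": ["A", "S"]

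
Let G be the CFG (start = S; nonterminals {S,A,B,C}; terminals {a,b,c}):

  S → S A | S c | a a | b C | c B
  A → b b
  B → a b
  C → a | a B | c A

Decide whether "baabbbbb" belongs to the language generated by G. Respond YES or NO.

CNF form of G:
  S -> S A | S T2 | T0 C | T1 T1 | T2 B
  A -> T0 T0
  B -> T1 T0
  C -> T1 B | T2 A | a
  T0 -> b
  T1 -> a
  T2 -> c

CYK fill:
  [0..0]={T0}  "b"  orig:{}
  [1..1]={C,T1}  "a"  orig:{C}
  [2..2]={C,T1}  "a"  orig:{C}
  [3..3]={T0}  "b"  orig:{}
  [4..4]={T0}  "b"  orig:{}
  [5..5]={T0}  "b"  orig:{}
  [6..6]={T0}  "b"  orig:{}
  [7..7]={T0}  "b"  orig:{}
  [0..1]={S}  "ba"
  [1..2]={S}  "aa"
  [2..3]={B}  "ab"
  [3..4]={A}  "bb"
  [4..5]={A}  "bb"
  [5..6]={A}  "bb"
  [6..7]={A}  "bb"
  [0..2]=∅  "baa"
  [1..3]={C}  "aab"
  [2..4]=∅  "abb"
  [3..5]=∅  "bbb"
  [4..6]=∅  "bbb"
  [5..7]=∅  "bbb"
  [0..3]={S}  "baab"
  [1..4]={S}  "aabb"
  [2..5]=∅  "abbb"
  [3..6]=∅  "bbbb"
  [4..7]=∅  "bbbb"
  [0..4]=∅  "baabb"
  [1..5]=∅  "aabbb"
  [2..6]=∅  "abbbb"
  [3..7]=∅  "bbbbb"
  [0..5]={S}  "baabbb"
  [1..6]={S}  "aabbbb"
  [2..7]=∅  "abbbbb"
  [0..6]=∅  "baabbbb"
  [1..7]=∅  "aabbbbb"
  [0..7]={S}  "baabbbbb"

S ∈ T[0,7] ⇒ YES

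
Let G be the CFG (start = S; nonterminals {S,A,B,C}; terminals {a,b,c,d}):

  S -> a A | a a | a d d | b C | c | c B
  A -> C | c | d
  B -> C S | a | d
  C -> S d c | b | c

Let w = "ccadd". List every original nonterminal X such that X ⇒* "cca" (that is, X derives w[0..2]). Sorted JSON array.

CNF form of G:
  S -> T1 B | T2 A | T2 T2 | T2 X6 | T3 C | c
  A -> S X4 | b | c | d
  B -> C S | a | d
  C -> S X5 | b | c
  T0 -> d
  T1 -> c
  T2 -> a
  T3 -> b
  X4 -> T0 T1
  X5 -> T0 T1
  X6 -> T0 T0

CYK fill — only the sub-triangle for w[0..2]:
  [0..0]={A,C,S,T1}  "c"  orig:{A,C,S}
  [1..1]={A,C,S,T1}  "c"  orig:{A,C,S}
  [2..2]={B,T2}  "a"  orig:{B}
  [0..1]={B}  "cc"
  [1..2]={S}  "ca"
  [0..2]={B}  "cca"

Original NTs in T[0,2] deriving "cca": ["B"]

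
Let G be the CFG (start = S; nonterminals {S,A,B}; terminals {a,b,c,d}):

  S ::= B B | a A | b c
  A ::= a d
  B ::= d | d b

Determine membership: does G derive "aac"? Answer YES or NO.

Convert to CNF:
  S -> B B | T0 A | T2 T3
  A -> T0 T1
  B -> T1 T2 | d
  T0 -> a
  T1 -> d
  T2 -> b
  T3 -> c

CYK table (by increasing span):
  cell(0,0) a: {T0}  orig:{}
  cell(1,1) a: {T0}  orig:{}
  cell(2,2) c: {T3}  orig:{}
  cell(0,1) aa: ∅
  cell(1,2) ac: ∅
  cell(0,2) aac: ∅

S ∉ T[0,2] ⇒ NO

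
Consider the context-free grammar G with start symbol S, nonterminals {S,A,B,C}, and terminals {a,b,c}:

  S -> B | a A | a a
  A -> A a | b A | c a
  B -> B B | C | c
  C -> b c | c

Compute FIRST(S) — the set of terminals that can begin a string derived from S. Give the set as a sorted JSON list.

FIRST sets, iterate to fixpoint:
iter 1:
  A via A→b A: +{b}
  A via A→c a: +{c}
  B via B→c: +{c}
  C via C→b c: +{b}
  C via C→c: +{c}
  S via S→B: +{c}
  S via S→a A: +{a}
  FIRST[S]={a,c}  FIRST[A]={b,c}  FIRST[B]={c}  FIRST[C]={b,c}
iter 2:
  B via B→C: +{b}
  S via S→B: +{b}
  FIRST[S]={a,b,c}  FIRST[A]={b,c}  FIRST[B]={b,c}  FIRST[C]={b,c}
iter 3: — fixpoint
  FIRST[S]={a,b,c}  FIRST[A]={b,c}  FIRST[B]={b,c}  FIRST[C]={b,c}

FIRST(S) = ["a", "b", "c"]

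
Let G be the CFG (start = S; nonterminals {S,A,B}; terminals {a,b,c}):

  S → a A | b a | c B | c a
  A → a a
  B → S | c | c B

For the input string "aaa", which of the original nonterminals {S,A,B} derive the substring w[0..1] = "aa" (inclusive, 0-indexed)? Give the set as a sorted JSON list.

Convert to CNF:
  S -> T0 A | T1 T0 | T2 B | T2 T0
  A -> T0 T0
  B -> T0 A | T1 T0 | T2 B | T2 T0 | c
  T0 -> a
  T1 -> b
  T2 -> c

CYK table (by increasing span), restricted to cells inside w[0..1]:
  cell(0,0) a: {T0}  orig:{}
  cell(1,1) a: {T0}  orig:{}
  cell(0,1) aa: {A}

Original NTs in T[0,1] deriving "aa": ["A"]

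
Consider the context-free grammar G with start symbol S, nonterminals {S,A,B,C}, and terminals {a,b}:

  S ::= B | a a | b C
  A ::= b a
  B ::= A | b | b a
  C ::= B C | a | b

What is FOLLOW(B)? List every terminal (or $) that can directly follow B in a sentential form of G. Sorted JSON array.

FIRST sets, iterate to fixpoint:
[1]
  A via A→b a: +{b}
  B via B→A: +{b}
  C via C→B C: +{b}
  C via C→a: +{a}
  S via S→B: +{b}
  S via S→a a: +{a}
  FIRST[S]={a,b}  FIRST[A]={b}  FIRST[B]={b}  FIRST[C]={a,b}
[2] — fixpoint
  FIRST[S]={a,b}  FIRST[A]={b}  FIRST[B]={b}  FIRST[C]={a,b}

FOLLOW iteration:
seed FOLLOW(S) with $
iter 1:
  C→B C: FOLLOW(B) ⊇ FIRST(C) = {a,b}; new: +{a,b}
  S→B: FOLLOW(B) ⊇ FOLLOW(S) ⊇ {$}; new: +{$}
  S→b C: FOLLOW(C) ⊇ FOLLOW(S) ⊇ {$}; new: +{$}
  S: {$}  A: {}  B: {$,a,b}  C: {$}
iter 2:
  B→A: FOLLOW(A) ⊇ FOLLOW(B) ⊇ {$,a,b}; new: +{$,a,b}
  S: {$}  A: {$,a,b}  B: {$,a,b}  C: {$}
iter 3: (no change)
  S: {$}  A: {$,a,b}  B: {$,a,b}  C: {$}

FOLLOW(B) = ["$", "a", "b"]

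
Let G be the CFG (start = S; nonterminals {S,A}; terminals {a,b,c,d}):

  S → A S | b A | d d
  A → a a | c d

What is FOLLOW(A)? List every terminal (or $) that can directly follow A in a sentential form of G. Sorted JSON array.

FIRST iteration:
round 1:
  A via A→a a: +{a}
  A via A→c d: +{c}
  S via S→A S: +{a,c}
  S via S→b A: +{b}
  S via S→d d: +{d}
  FIRST[S]={a,b,c,d}  FIRST[A]={a,c}
round 2: (stable)
  FIRST[S]={a,b,c,d}  FIRST[A]={a,c}

FOLLOW sets:
FOLLOW(S) := {$}
iter 1:
  S→A S: FOLLOW(A) ⊇ FIRST(S) = {a,b,c,d}; new: +{a,b,c,d}
  S→b A: FOLLOW(A) ⊇ FOLLOW(S) ⊇ {$}; new: +{$}
  S: {$}  A: {$,a,b,c,d}
iter 2: done
  S: {$}  A: {$,a,b,c,d}

FOLLOW(A) = ["$", "a", "b", "c", "d"]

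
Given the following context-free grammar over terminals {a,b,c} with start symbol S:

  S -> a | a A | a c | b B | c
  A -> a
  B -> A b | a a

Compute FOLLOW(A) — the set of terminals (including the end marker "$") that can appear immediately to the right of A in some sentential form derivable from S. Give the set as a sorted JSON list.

FIRST sets, iterate to fixpoint:
round 1:
  A via A→a: +{a}
  B via B→A b: +{a}
  S via S→a: +{a}
  S via S→b B: +{b}
  S via S→c: +{c}
  S: {a,b,c}  A: {a}  B: {a}
round 2: (stable)
  S: {a,b,c}  A: {a}  B: {a}

FOLLOW iteration:
seed FOLLOW(S) with $
round 1:
  B→A b: FOLLOW(A) ⊇ FIRST(b) = {b}; new: +{b}
  S→a A: FOLLOW(A) ⊇ FOLLOW(S) ⊇ {$}; new: +{$}
  S→b B: FOLLOW(B) ⊇ FOLLOW(S) ⊇ {$}; new: +{$}
  FOLLOW(S)={$}  FOLLOW(A)={$,b}  FOLLOW(B)={$}
round 2: — fixpoint
  FOLLOW(S)={$}  FOLLOW(A)={$,b}  FOLLOW(B)={$}

FOLLOW(A) = ["$", "b"]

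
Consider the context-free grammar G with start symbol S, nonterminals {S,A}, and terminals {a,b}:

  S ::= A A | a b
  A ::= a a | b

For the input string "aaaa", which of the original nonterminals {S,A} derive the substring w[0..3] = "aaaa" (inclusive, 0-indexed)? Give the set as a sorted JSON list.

CNF form of G:
  S -> A A | T0 T1
  A -> T0 T0 | b
  T0 -> a
  T1 -> b

CYK fill — only the sub-triangle for w[0..3]:
  [0..0]={T0}  "a"  orig:{}
  [1..1]={T0}  "a"  orig:{}
  [2..2]={T0}  "a"  orig:{}
  [3..3]={T0}  "a"  orig:{}
  [0..1]={A}  "aa"
  [1..2]={A}  "aa"
  [2..3]={A}  "aa"
  [0..2]=∅  "aaa"
  [1..3]=∅  "aaa"
  [0..3]={S}  "aaaa"

Original NTs in T[0,3] deriving "aaaa": ["S"]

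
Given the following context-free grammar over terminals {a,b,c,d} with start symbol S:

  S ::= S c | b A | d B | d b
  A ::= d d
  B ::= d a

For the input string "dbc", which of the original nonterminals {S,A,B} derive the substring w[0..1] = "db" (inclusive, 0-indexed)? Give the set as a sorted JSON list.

Convert to CNF:
  S -> S T2 | T0 B | T0 T3 | T3 A
  A -> T0 T0
  B -> T0 T1
  T0 -> d
  T1 -> a
  T2 -> c
  T3 -> b

CYK fill (cells [i..j] with 0 ≤ i ≤ j ≤ 1 only):
  T[0,0] 'd' = {T0}  orig:{}
  T[1,1] 'b' = {T3}  orig:{}
  T[0,1] 'db' = {S}

Original NTs in T[0,1] deriving "db": ["S"]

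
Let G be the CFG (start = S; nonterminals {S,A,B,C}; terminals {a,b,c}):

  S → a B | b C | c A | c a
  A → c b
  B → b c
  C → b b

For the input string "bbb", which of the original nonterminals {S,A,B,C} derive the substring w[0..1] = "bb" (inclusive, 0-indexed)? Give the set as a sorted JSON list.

Convert to CNF:
  S -> T0 A | T0 T2 | T1 C | T2 B
  A -> T0 T1
  B -> T1 T0
  C -> T1 T1
  T0 -> c
  T1 -> b
  T2 -> a

CYK fill (cells [i..j] with 0 ≤ i ≤ j ≤ 1 only):
  cell(0,0) b: {T1}  orig:{}
  cell(1,1) b: {T1}  orig:{}
  cell(0,1) bb: {C}

Original NTs in T[0,1] deriving "bb": ["C"]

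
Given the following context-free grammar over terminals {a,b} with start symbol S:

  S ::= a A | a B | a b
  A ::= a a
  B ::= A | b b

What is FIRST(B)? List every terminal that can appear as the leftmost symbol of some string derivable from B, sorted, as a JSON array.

FIRST sets, iterate to fixpoint:
round 1:
  A via A→a a: +{a}
  B via B→A: +{a}
  B via B→b b: +{b}
  S via S→a A: +{a}
  FIRST[S]={a}  FIRST[A]={a}  FIRST[B]={a,b}
round 2: (stable)
  FIRST[S]={a}  FIRST[A]={a}  FIRST[B]={a,b}

FIRST(B) = ["a", "b"]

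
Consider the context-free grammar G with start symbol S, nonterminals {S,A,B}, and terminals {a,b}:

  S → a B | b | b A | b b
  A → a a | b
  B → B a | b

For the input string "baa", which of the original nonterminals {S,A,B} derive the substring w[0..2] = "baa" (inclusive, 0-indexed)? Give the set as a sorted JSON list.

CNF form of G:
  S -> T0 B | T1 A | T1 T1 | b
  A -> T0 T0 | b
  B -> B T0 | b
  T0 -> a
  T1 -> b

CYK fill, restricted to cells inside w[0..2]:
  [0..0]={A,B,S,T1}  "b"  orig:{A,B,S}
  [1..1]={T0}  "a"  orig:{}
  [2..2]={T0}  "a"  orig:{}
  [0..1]={B}  "ba"
  [1..2]={A}  "aa"
  [0..2]={B,S}  "baa"

Original NTs in T[0,2] deriving "baa": ["B", "S"]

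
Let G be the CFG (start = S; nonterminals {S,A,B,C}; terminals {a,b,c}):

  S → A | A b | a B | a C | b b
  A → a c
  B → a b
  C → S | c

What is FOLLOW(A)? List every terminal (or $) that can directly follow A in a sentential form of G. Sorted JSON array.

FIRST iteration:
pass 1:
  A via A→a c: +{a}
  B via B→a b: +{a}
  C via C→c: +{c}
  S via S→A: +{a}
  S via S→b b: +{b}
  FIRST(S)={a,b}  FIRST(A)={a}  FIRST(B)={a}  FIRST(C)={c}
pass 2:
  C via C→S: +{a,b}
  FIRST(S)={a,b}  FIRST(A)={a}  FIRST(B)={a}  FIRST(C)={a,b,c}
pass 3: (no change)
  FIRST(S)={a,b}  FIRST(A)={a}  FIRST(B)={a}  FIRST(C)={a,b,c}

Compute FOLLOW by fixpoint:
initialize: $ ∈ FOLLOW(S)
round 1:
  S→A: FOLLOW(A) ⊇ FOLLOW(S) ⊇ {$}; new: +{$}
  S→A b: FOLLOW(A) ⊇ FIRST(b) = {b}; new: +{b}
  S→a B: FOLLOW(B) ⊇ FOLLOW(S) ⊇ {$}; new: +{$}
  S→a C: FOLLOW(C) ⊇ FOLLOW(S) ⊇ {$}; new: +{$}
  S: {$}  A: {$,b}  B: {$}  C: {$}
round 2: — fixpoint
  S: {$}  A: {$,b}  B: {$}  C: {$}

FOLLOW(A) = ["$", "b"]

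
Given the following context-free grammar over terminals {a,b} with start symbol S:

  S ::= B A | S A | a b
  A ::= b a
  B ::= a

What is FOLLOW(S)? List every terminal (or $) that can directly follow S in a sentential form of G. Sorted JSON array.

FIRST sets, iterate to fixpoint:
[1]
  A via A→b a: +{b}
  B via B→a: +{a}
  S via S→B A: +{a}
  S: {a}  A: {b}  B: {a}
[2] — fixpoint
  S: {a}  A: {b}  B: {a}

FOLLOW iteration:
initialize: $ ∈ FOLLOW(S)
[1]
  S→B A: FOLLOW(B) ⊇ FIRST(A) = {b}; new: +{b}
  S→B A: FOLLOW(A) ⊇ FOLLOW(S) ⊇ {$}; new: +{$}
  S→S A: FOLLOW(S) ⊇ FIRST(A) = {b}; new: +{b}
  S→S A: FOLLOW(A) ⊇ FOLLOW(S) ⊇ {$,b}; new: +{b}
  S: {$,b}  A: {$,b}  B: {b}
[2] (no change)
  S: {$,b}  A: {$,b}  B: {b}

FOLLOW(S) = ["$", "b"]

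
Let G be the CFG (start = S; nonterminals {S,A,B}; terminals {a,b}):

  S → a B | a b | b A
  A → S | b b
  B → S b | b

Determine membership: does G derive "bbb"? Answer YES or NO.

CNF form of G:
  S -> T0 B | T0 T1 | T1 A
  A -> T0 B | T0 T1 | T1 A | T1 T1
  B -> S T1 | b
  T0 -> a
  T1 -> b

CYK fill:
  cell(0,0) b: {B,T1}  orig:{B}
  cell(1,1) b: {B,T1}  orig:{B}
  cell(2,2) b: {B,T1}  orig:{B}
  cell(0,1) bb: {A}
  cell(1,2) bb: {A}
  cell(0,2) bbb: {A,S}

S ∈ T[0,2] ⇒ YES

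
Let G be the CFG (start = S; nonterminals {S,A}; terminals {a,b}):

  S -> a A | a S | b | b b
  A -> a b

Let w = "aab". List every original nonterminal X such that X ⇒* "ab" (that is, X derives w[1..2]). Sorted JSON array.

CNF form of G:
  S -> T0 A | T0 S | T1 T1 | b
  A -> T0 T1
  T0 -> a
  T1 -> b

CYK fill (cells [i..j] with 1 ≤ i ≤ j ≤ 2 only):
  T[1,1] 'a' = {T0}  orig:{}
  T[2,2] 'b' = {S,T1}  orig:{S}
  T[1,2] 'ab' = {A,S}

Original NTs in T[1,2] deriving "ab": ["A", "S"]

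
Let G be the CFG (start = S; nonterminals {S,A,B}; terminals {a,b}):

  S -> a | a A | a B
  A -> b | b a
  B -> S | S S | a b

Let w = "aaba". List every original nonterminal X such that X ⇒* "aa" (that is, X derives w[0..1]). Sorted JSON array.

Convert to CNF:
  S -> T1 A | T1 B | a
  A -> T0 T1 | b
  B -> S S | T1 A | T1 B | T1 T0 | a
  T0 -> b
  T1 -> a

CYK fill — only the sub-triangle for w[0..1]:
  cell(0,0) a: {B,S,T1}  orig:{B,S}
  cell(1,1) a: {B,S,T1}  orig:{B,S}
  cell(0,1) aa: {B,S}

Original NTs in T[0,1] deriving "aa": ["B", "S"]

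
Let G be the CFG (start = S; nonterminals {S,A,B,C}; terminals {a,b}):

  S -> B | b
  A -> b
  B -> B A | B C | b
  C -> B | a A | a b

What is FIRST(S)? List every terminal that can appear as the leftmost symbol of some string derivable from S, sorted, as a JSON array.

FIRST sets, iterate to fixpoint:
[1]
  A via A→b: +{b}
  B via B→b: +{b}
  C via C→B: +{b}
  C via C→a A: +{a}
  S via S→B: +{b}
  FIRST(S)={b}  FIRST(A)={b}  FIRST(B)={b}  FIRST(C)={a,b}
[2] — fixpoint
  FIRST(S)={b}  FIRST(A)={b}  FIRST(B)={b}  FIRST(C)={a,b}

FIRST(S) = ["b"]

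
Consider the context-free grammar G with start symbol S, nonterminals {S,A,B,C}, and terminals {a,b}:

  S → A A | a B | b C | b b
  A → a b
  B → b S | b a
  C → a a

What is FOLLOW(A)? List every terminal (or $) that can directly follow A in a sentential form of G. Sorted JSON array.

FIRST sets, iterate to fixpoint:
round 1:
  A via A→a b: +{a}
  B via B→b S: +{b}
  C via C→a a: +{a}
  S via S→A A: +{a}
  S via S→b C: +{b}
  S: {a,b}  A: {a}  B: {b}  C: {a}
round 2: done
  S: {a,b}  A: {a}  B: {b}  C: {a}

FOLLOW sets:
seed FOLLOW(S) with $
pass 1:
  S→A A: FOLLOW(A) ⊇ FIRST(A) = {a}; new: +{a}
  S→A A: FOLLOW(A) ⊇ FOLLOW(S) ⊇ {$}; new: +{$}
  S→a B: FOLLOW(B) ⊇ FOLLOW(S) ⊇ {$}; new: +{$}
  S→b C: FOLLOW(C) ⊇ FOLLOW(S) ⊇ {$}; new: +{$}
  FOLLOW(S)={$}  FOLLOW(A)={$,a}  FOLLOW(B)={$}  FOLLOW(C)={$}
pass 2: (no change)
  FOLLOW(S)={$}  FOLLOW(A)={$,a}  FOLLOW(B)={$}  FOLLOW(C)={$}

FOLLOW(A) = ["$", "a"]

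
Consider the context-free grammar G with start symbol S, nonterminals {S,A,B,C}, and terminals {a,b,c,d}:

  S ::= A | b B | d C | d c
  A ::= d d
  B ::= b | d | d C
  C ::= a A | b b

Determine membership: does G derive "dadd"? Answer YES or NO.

CNF form of G:
  S -> T0 C | T0 T0 | T0 T3 | T2 B
  A -> T0 T0
  B -> T0 C | b | d
  C -> T1 A | T2 T2
  T0 -> d
  T1 -> a
  T2 -> b
  T3 -> c

CYK fill:
  [0..0]={B,T0}  "d"  orig:{B}
  [1..1]={T1}  "a"  orig:{}
  [2..2]={B,T0}  "d"  orig:{B}
  [3..3]={B,T0}  "d"  orig:{B}
  [0..1]=∅  "da"
  [1..2]=∅  "ad"
  [2..3]={A,S}  "dd"
  [0..2]=∅  "dad"
  [1..3]={C}  "add"
  [0..3]={B,S}  "dadd"

S ∈ T[0,3] ⇒ YES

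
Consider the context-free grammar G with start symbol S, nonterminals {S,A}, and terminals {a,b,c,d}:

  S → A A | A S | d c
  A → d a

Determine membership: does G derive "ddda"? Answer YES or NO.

Convert to CNF:
  S -> A A | A S | T0 T2
  A -> T0 T1
  T0 -> d
  T1 -> a
  T2 -> c

CYK fill:
  cell(0,0) d: {T0}  orig:{}
  cell(1,1) d: {T0}  orig:{}
  cell(2,2) d: {T0}  orig:{}
  cell(3,3) a: {T1}  orig:{}
  cell(0,1) dd: ∅
  cell(1,2) dd: ∅
  cell(2,3) da: {A}
  cell(0,2) ddd: ∅
  cell(1,3) dda: ∅
  cell(0,3) ddda: ∅

S ∉ T[0,3] ⇒ NO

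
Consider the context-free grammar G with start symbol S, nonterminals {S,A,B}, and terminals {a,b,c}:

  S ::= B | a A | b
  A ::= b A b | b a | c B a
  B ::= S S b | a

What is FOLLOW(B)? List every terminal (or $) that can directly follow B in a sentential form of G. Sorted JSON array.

FIRST sets, iterate to fixpoint:
pass 1:
  A via A→b A b: +{b}
  A via A→c B a: +{c}
  B via B→a: +{a}
  S via S→B: +{a}
  S via S→b: +{b}
  S: {a,b}  A: {b,c}  B: {a}
pass 2:
  B via B→S S b: +{b}
  S: {a,b}  A: {b,c}  B: {a,b}
pass 3: (no change)
  S: {a,b}  A: {b,c}  B: {a,b}

FOLLOW sets:
FOLLOW(S) := {$}
round 1:
  A→b A b: FOLLOW(A) ⊇ FIRST(b) = {b}; new: +{b}
  A→c B a: FOLLOW(B) ⊇ FIRST(a) = {a}; new: +{a}
  B→S S b: FOLLOW(S) ⊇ FIRST(S) = {a,b}; new: +{a,b}
  S→B: FOLLOW(B) ⊇ FOLLOW(S) ⊇ {$,a,b}; new: +{$,b}
  S→a A: FOLLOW(A) ⊇ FOLLOW(S) ⊇ {$,a,b}; new: +{$,a}
  FOLLOW[S]={$,a,b}  FOLLOW[A]={$,a,b}  FOLLOW[B]={$,a,b}
round 2: (no change)
  FOLLOW[S]={$,a,b}  FOLLOW[A]={$,a,b}  FOLLOW[B]={$,a,b}

FOLLOW(B) = ["$", "a", "b"]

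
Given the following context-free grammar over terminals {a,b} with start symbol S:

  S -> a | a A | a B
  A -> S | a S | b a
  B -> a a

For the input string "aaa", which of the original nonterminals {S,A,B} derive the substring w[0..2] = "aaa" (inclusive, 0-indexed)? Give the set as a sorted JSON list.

CNF form of G:
  S -> T0 A | T0 B | a
  A -> T0 A | T0 B | T0 S | T1 T0 | a
  B -> T0 T0
  T0 -> a
  T1 -> b

CYK table (by increasing span) — only the sub-triangle for w[0..2]:
  [0..0]={A,S,T0}  "a"  orig:{A,S}
  [1..1]={A,S,T0}  "a"  orig:{A,S}
  [2..2]={A,S,T0}  "a"  orig:{A,S}
  [0..1]={A,B,S}  "aa"
  [1..2]={A,B,S}  "aa"
  [0..2]={A,S}  "aaa"

Original NTs in T[0,2] deriving "aaa": ["A", "S"]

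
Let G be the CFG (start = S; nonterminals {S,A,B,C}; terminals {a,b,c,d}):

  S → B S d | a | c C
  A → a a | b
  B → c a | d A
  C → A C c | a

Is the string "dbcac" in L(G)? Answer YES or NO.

Convert to CNF:
  S -> B X4 | T1 C | a
  A -> T0 T0 | b
  B -> T1 T0 | T2 A
  C -> A X3 | a
  T0 -> a
  T1 -> c
  T2 -> d
  X3 -> C T1
  X4 -> S T2

CYK table (by increasing span):
  T[0,0] 'd' = {T2}  orig:{}
  T[1,1] 'b' = {A}
  T[2,2] 'c' = {T1}  orig:{}
  T[3,3] 'a' = {C,S,T0}  orig:{C,S}
  T[4,4] 'c' = {T1}  orig:{}
  T[0,1] 'db' = {B}
  T[1,2] 'bc' = ∅
  T[2,3] 'ca' = {B,S}
  T[3,4] 'ac' = {X3}  orig:{}
  T[0,2] 'dbc' = ∅
  T[1,3] 'bca' = ∅
  T[2,4] 'cac' = ∅
  T[0,3] 'dbca' = ∅
  T[1,4] 'bcac' = ∅
  T[0,4] 'dbcac' = ∅

S ∉ T[0,4] ⇒ NO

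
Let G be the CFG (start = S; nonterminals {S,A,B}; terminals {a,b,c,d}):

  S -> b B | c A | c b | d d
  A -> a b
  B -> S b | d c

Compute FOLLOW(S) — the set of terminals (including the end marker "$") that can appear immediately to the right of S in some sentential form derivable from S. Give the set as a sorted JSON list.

FIRST iteration:
[1]
  A via A→a b: +{a}
  B via B→d c: +{d}
  S via S→b B: +{b}
  S via S→c A: +{c}
  S via S→d d: +{d}
  FIRST(S)={b,c,d}  FIRST(A)={a}  FIRST(B)={d}
[2]
  B via B→S b: +{b,c}
  FIRST(S)={b,c,d}  FIRST(A)={a}  FIRST(B)={b,c,d}
[3] — fixpoint
  FIRST(S)={b,c,d}  FIRST(A)={a}  FIRST(B)={b,c,d}

Compute FOLLOW by fixpoint:
FOLLOW(S) := {$}
[1]
  B→S b: FOLLOW(S) ⊇ FIRST(b) = {b}; new: +{b}
  S→b B: FOLLOW(B) ⊇ FOLLOW(S) ⊇ {$,b}; new: +{$,b}
  S→c A: FOLLOW(A) ⊇ FOLLOW(S) ⊇ {$,b}; new: +{$,b}
  FOLLOW(S)={$,b}  FOLLOW(A)={$,b}  FOLLOW(B)={$,b}
[2] (no change)
  FOLLOW(S)={$,b}  FOLLOW(A)={$,b}  FOLLOW(B)={$,b}

FOLLOW(S) = ["$", "b"]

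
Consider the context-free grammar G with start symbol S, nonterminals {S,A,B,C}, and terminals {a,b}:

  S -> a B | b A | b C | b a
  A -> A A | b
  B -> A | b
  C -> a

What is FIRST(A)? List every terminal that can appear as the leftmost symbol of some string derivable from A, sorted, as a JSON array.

FIRST iteration:
[1]
  A via A→b: +{b}
  B via B→A: +{b}
  C via C→a: +{a}
  S via S→a B: +{a}
  S via S→b A: +{b}
  S: {a,b}  A: {b}  B: {b}  C: {a}
[2] — fixpoint
  S: {a,b}  A: {b}  B: {b}  C: {a}

FIRST(A) = ["b"]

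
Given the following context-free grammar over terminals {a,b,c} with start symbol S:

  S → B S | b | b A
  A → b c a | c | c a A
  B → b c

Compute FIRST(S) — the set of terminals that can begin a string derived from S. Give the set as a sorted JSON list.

Compute FIRST by fixpoint:
[1]
  A via A→b c a: +{b}
  A via A→c: +{c}
  B via B→b c: +{b}
  S via S→B S: +{b}
  FIRST(S)={b}  FIRST(A)={b,c}  FIRST(B)={b}
[2] done
  FIRST(S)={b}  FIRST(A)={b,c}  FIRST(B)={b}

FIRST(S) = ["b"]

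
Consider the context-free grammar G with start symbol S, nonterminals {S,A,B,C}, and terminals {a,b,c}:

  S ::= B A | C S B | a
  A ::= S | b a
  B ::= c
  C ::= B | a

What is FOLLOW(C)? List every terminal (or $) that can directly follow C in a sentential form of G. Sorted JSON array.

Compute FIRST by fixpoint:
round 1:
  A via A→b a: +{b}
  B via B→c: +{c}
  C via C→B: +{c}
  C via C→a: +{a}
  S via S→B A: +{c}
  S via S→C S B: +{a}
  FIRST(S)={a,c}  FIRST(A)={b}  FIRST(B)={c}  FIRST(C)={a,c}
round 2:
  A via A→S: +{a,c}
  FIRST(S)={a,c}  FIRST(A)={a,b,c}  FIRST(B)={c}  FIRST(C)={a,c}
round 3: (stable)
  FIRST(S)={a,c}  FIRST(A)={a,b,c}  FIRST(B)={c}  FIRST(C)={a,c}

FOLLOW sets:
initialize: $ ∈ FOLLOW(S)
round 1:
  S→B A: FOLLOW(B) ⊇ FIRST(A) = {a,b,c}; new: +{a,b,c}
  S→B A: FOLLOW(A) ⊇ FOLLOW(S) ⊇ {$}; new: +{$}
  S→C S B: FOLLOW(C) ⊇ FIRST(S) = {a,c}; new: +{a,c}
  S→C S B: FOLLOW(S) ⊇ FIRST(B) = {c}; new: +{c}
  S→C S B: FOLLOW(B) ⊇ FOLLOW(S) ⊇ {$,c}; new: +{$}
  FOLLOW(S)={$,c}  FOLLOW(A)={$}  FOLLOW(B)={$,a,b,c}  FOLLOW(C)={a,c}
round 2:
  S→B A: FOLLOW(A) ⊇ FOLLOW(S) ⊇ {$,c}; new: +{c}
  FOLLOW(S)={$,c}  FOLLOW(A)={$,c}  FOLLOW(B)={$,a,b,c}  FOLLOW(C)={a,c}
round 3: (no change)
  FOLLOW(S)={$,c}  FOLLOW(A)={$,c}  FOLLOW(B)={$,a,b,c}  FOLLOW(C)={a,c}

FOLLOW(C) = ["a", "c"]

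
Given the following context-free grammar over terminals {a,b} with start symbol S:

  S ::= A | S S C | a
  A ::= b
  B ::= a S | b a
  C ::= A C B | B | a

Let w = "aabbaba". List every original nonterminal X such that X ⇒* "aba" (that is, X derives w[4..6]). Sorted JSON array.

CNF form of G:
  S -> S X3 | a | b
  A -> b
  B -> T0 S | T1 T0
  C -> A X2 | T0 S | T1 T0 | a
  T0 -> a
  T1 -> b
  X2 -> C B
  X3 -> S C

CYK fill, restricted to cells inside w[4..6]:
  [4..4]={C,S,T0}  "a"  orig:{C,S}
  [5..5]={A,S,T1}  "b"  orig:{A,S}
  [6..6]={C,S,T0}  "a"  orig:{C,S}
  [4..5]={B,C}  "ab"
  [5..6]={B,C,X3}  "ba"  orig:{B,C}
  [4..6]={S,X2,X3}  "aba"  orig:{S}

Original NTs in T[4,6] deriving "aba": ["S"]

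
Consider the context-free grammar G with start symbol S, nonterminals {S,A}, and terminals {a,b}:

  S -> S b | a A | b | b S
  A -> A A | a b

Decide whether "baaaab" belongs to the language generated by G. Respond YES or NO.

CNF form of G:
  S -> S T1 | T0 A | T1 S | b
  A -> A A | T0 T1
  T0 -> a
  T1 -> b

CYK fill:
  [0..0]={S,T1}  "b"  orig:{S}
  [1..1]={T0}  "a"  orig:{}
  [2..2]={T0}  "a"  orig:{}
  [3..3]={T0}  "a"  orig:{}
  [4..4]={T0}  "a"  orig:{}
  [5..5]={S,T1}  "b"  orig:{S}
  [0..1]=∅  "ba"
  [1..2]=∅  "aa"
  [2..3]=∅  "aa"
  [3..4]=∅  "aa"
  [4..5]={A}  "ab"
  [0..2]=∅  "baa"
  [1..3]=∅  "aaa"
  [2..4]=∅  "aaa"
  [3..5]={S}  "aab"
  [0..3]=∅  "baaa"
  [1..4]=∅  "aaaa"
  [2..5]=∅  "aaab"
  [0..4]=∅  "baaaa"
  [1..5]=∅  "aaaab"
  [0..5]=∅  "baaaab"

S ∉ T[0,5] ⇒ NO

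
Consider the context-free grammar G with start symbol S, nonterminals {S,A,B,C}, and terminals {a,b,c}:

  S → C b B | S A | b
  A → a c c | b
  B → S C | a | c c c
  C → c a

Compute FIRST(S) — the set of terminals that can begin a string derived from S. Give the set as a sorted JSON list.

Compute FIRST by fixpoint:
pass 1:
  A via A→a c c: +{a}
  A via A→b: +{b}
  B via B→a: +{a}
  B via B→c c c: +{c}
  C via C→c a: +{c}
  S via S→C b B: +{c}
  S via S→b: +{b}
  S: {b,c}  A: {a,b}  B: {a,c}  C: {c}
pass 2:
  B via B→S C: +{b}
  S: {b,c}  A: {a,b}  B: {a,b,c}  C: {c}
pass 3: — fixpoint
  S: {b,c}  A: {a,b}  B: {a,b,c}  C: {c}

FIRST(S) = ["b", "c"]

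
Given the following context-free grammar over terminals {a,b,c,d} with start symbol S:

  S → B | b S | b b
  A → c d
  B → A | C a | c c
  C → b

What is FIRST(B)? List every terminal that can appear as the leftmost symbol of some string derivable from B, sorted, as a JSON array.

FIRST iteration:
round 1:
  A via A→c d: +{c}
  B via B→A: +{c}
  C via C→b: +{b}
  S via S→B: +{c}
  S via S→b S: +{b}
  S: {b,c}  A: {c}  B: {c}  C: {b}
round 2:
  B via B→C a: +{b}
  S: {b,c}  A: {c}  B: {b,c}  C: {b}
round 3: — fixpoint
  S: {b,c}  A: {c}  B: {b,c}  C: {b}

FIRST(B) = ["b", "c"]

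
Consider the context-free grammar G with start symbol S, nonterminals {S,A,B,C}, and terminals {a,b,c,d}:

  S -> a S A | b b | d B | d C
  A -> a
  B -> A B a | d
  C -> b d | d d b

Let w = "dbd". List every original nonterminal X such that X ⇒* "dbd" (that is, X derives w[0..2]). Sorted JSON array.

CNF form of G:
  S -> T0 X5 | T1 T1 | T2 B | T2 C
  A -> a
  B -> A X3 | d
  C -> T1 T2 | T2 X4
  T0 -> a
  T1 -> b
  T2 -> d
  X3 -> B T0
  X4 -> T2 T1
  X5 -> S A

Fill CYK table bottom-up (cells [i..j] with 0 ≤ i ≤ j ≤ 2 only):
  T[0,0] 'd' = {B,T2}  orig:{B}
  T[1,1] 'b' = {T1}  orig:{}
  T[2,2] 'd' = {B,T2}  orig:{B}
  T[0,1] 'db' = {X4}  orig:{}
  T[1,2] 'bd' = {C}
  T[0,2] 'dbd' = {S}

Original NTs in T[0,2] deriving "dbd": ["S"]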